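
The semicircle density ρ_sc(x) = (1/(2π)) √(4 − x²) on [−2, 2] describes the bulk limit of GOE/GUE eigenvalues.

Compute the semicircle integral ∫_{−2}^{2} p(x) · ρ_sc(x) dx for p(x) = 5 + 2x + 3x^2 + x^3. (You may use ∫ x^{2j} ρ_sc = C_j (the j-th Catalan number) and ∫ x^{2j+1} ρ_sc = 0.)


Write p(x) = Σ a_i x^i, split into monomials and integrate each against ρ_sc separately.
Using ∫ x^{2j} ρ_sc = C_j = (1/(j+1)) C(2j, j) (Catalan numbers) and ∫ x^{2j+1} ρ_sc = 0 (odd monomials vanish by symmetry):
  i = 0 (even): a_0 · C_{0} = 5 · 1 = 5
  i = 1 (odd): ∫ x^1 ρ_sc = 0 (vanishes)
  i = 2 (even): a_2 · C_{1} = 3 · 1 = 3
  i = 3 (odd): ∫ x^3 ρ_sc = 0 (vanishes)

Summing the contributions: ∫_{−2}^{2} p(x) ρ_sc(x) dx = 5 + 3 = 8.


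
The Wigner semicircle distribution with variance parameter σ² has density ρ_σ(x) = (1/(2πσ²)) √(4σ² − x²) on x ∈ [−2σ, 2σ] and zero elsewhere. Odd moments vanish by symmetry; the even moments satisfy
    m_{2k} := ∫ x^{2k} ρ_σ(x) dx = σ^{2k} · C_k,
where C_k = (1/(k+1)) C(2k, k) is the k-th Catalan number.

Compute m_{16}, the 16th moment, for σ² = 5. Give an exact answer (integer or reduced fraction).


By the scaled semicircle moment identity, m_{2k} = σ^{2k} · C_k with k = 8.
C_8 = (1/(k+1)) · C(2k, k) = (1/9) · C(16, 8) = (1/9) · 12870 = 1430.
σ^{2k} = (σ²)^k = (5)^8 = 390625.

Therefore m_{16} = σ^{16} · C_8 = 390625 · 1430 = 558593750.


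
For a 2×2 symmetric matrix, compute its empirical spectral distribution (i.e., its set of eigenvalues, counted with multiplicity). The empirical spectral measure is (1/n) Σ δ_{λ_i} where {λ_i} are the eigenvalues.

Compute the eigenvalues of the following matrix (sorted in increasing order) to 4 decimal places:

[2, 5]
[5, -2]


Since M is real symmetric, both eigenvalues are real; they are the roots of det(λI − M) = λ² − (tr M) λ + det M.
tr M = 2 + (-2) = 0.
det M = 2·(-2) − 5² = -4 − 25 = -29.
Characteristic polynomial: λ² − 29 = 0.
Discriminant Δ = (tr M)² − 4·det M = 0 − (-116) = 116; √Δ = 10.770330.
λ = (tr M ± √Δ)/2 = (0 ± 10.770330)/2, giving (tr M − √Δ)/2 = -5.3852 and (tr M + √Δ)/2 = 5.3852.

Eigenvalues sorted in increasing order: [-5.3852, 5.3852].


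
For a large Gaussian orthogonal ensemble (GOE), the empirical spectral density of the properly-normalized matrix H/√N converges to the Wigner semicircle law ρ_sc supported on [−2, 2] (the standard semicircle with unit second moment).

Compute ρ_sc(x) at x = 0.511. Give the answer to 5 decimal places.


ρ_sc(x) = (1/(2π)) √(4 − x²). With x = 0.511:
  4 − x² = 4 − (0.511)² = 4 − 0.261121 = 3.738879.
  √(4 − x²) = 1.933618.
  1/(2π) = 0.159155.
  ρ_sc(0.511) = 0.159155 · 1.933618 = 0.307745.

Rounded to 5 decimal places: ρ_sc(0.511) ≈ 0.30774.


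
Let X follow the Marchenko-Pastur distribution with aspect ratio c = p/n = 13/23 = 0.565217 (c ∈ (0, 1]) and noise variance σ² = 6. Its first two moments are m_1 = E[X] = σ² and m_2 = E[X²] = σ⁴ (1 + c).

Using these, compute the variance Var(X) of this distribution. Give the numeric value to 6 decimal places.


m_1 = E[X] = σ² = 6, so m_1² = 36.
m_2 = E[X²] = σ⁴ (1 + c) = 36 · (1 + 0.565217) = 36 · 1.565217 = 56.347826.
(Note m_2 − m_1² simplifies to c · σ⁴ = 0.565217 · 36.)

Var(X) = m_2 − m_1² = 56.347826 − 36 = 20.347826.


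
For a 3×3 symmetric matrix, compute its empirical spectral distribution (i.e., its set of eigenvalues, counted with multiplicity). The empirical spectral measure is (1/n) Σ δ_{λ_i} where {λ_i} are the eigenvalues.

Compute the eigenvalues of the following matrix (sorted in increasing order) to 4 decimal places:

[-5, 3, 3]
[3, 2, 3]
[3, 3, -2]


Since M is real symmetric, all three eigenvalues are real; they are the roots of det(λI − M) = λ³ − (tr M) λ² + s λ − det M, where s is the sum of the principal 2×2 minors.
tr M = -5 + 2 + (-2) = -5.
s = ((-5)·2 − 3²) + ((-5)·(-2) − 3²) + (2·(-2) − 3²) = -19 + 1 + (-13) = -31.
det M (expand along row 1) = (-5)·(-13) − 3·(-15) + 3·3 = 119.
Characteristic polynomial: λ³ + 5λ² − 31λ − 119 = 0.
Substitute λ = y + (tr M)/3 = y − 1.666667 to remove the quadratic term: y³ + p·y + q = 0 with p = s − (tr M)²/3 = -39.333333 and q = −2(tr M)³/27 + (tr M)·s/3 − det M = -58.074074.
Three real roots ⇒ use the trigonometric (Viète) form: r = 2√(−p/3) = 7.241854, φ = arccos(3q/(p·r)) = arccos(0.611636) = 0.912669 rad.
y_k = r·cos(φ/3 − 2πk/3) for k = 0, 1, 2 gives y = 6.909307, -1.575974, -5.333333.
λ_k = y_k − 1.666667 gives λ = 5.2426, -3.2426, -7.0000 (check: the sum is -5.0000 = tr M).

Eigenvalues sorted in increasing order: [-7.0000, -3.2426, 5.2426].


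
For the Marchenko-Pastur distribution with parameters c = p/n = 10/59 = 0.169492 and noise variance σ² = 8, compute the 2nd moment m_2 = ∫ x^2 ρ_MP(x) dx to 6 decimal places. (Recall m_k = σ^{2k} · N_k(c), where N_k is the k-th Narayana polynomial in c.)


E[X²] = σ⁴ (1 + c) (second MP moment). With σ² = 8 (so σ⁴ = 64) and c = 10/59 = 0.169492: E[X²] = 64 · (1 + 0.169492) = 64 · 1.169492.

So E[X^2] = 74.847458.


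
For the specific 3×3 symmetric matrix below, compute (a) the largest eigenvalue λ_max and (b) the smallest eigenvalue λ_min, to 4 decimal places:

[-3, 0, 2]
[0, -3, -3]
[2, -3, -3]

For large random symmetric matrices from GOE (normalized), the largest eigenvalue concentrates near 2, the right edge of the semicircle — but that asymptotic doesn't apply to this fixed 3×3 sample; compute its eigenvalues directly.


Since M is real symmetric, all three eigenvalues are real; they are the roots of det(λI − M) = λ³ − (tr M) λ² + s λ − det M, where s is the sum of the principal 2×2 minors.
tr M = -3 + (-3) + (-3) = -9.
s = ((-3)·(-3) − 0²) + ((-3)·(-3) − 2²) + ((-3)·(-3) − (-3)²) = 9 + 5 + 0 = 14.
det M (expand along row 1) = (-3)·0 − 0·6 + 2·6 = 12.
Characteristic polynomial: λ³ + 9λ² + 14λ − 12 = 0.
Substitute λ = y + (tr M)/3 = y − 3.000000 to remove the quadratic term: y³ + p·y + q = 0 with p = s − (tr M)²/3 = -13.000000 and q = −2(tr M)³/27 + (tr M)·s/3 − det M = 0.000000.
Three real roots ⇒ use the trigonometric (Viète) form: r = 2√(−p/3) = 4.163332, φ = arccos(3q/(p·r)) = arccos(0.000000) = 1.570796 rad.
y_k = r·cos(φ/3 − 2πk/3) for k = 0, 1, 2 gives y = 3.605551, 0.000000, -3.605551.
λ_k = y_k − 3.000000 gives λ = 0.6056, -3.0000, -6.6056 (check: the sum is -9.0000 = tr M).

Hence λ_max = 0.6056 and λ_min = -6.6056.


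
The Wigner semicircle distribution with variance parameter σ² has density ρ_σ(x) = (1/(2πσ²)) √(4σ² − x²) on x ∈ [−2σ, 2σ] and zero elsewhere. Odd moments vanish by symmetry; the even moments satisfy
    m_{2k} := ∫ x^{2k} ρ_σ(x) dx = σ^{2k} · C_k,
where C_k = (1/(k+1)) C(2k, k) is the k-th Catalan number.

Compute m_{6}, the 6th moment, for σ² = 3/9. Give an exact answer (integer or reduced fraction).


By the scaled semicircle moment identity, m_{2k} = σ^{2k} · C_k with k = 3.
C_3 = (1/(k+1)) · C(2k, k) = (1/4) · C(6, 3) = (1/4) · 20 = 5.
σ^{2k} = (σ²)^k = (3/9)^3 = 1/27.

Therefore m_{6} = σ^{6} · C_3 = (1/27) · 5 = 5/27.


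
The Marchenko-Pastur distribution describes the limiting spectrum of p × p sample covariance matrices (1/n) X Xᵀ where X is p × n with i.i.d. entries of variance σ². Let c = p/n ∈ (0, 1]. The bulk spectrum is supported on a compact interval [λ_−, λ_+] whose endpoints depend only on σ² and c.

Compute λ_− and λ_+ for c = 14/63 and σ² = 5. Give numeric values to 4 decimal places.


c = 14/63 = 0.222222; √c = 0.471405.
λ_− = σ² (1 − √c)² = 5 · (1 − 0.471405)² = 5 · (0.528595)² = 1.397066.
λ_+ = σ² (1 + √c)² = 5 · (1 + 0.471405)² = 5 · (1.471405)² = 10.825156.

Rounded to 4 decimal places: λ_− ≈ 1.3971, λ_+ ≈ 10.8252.


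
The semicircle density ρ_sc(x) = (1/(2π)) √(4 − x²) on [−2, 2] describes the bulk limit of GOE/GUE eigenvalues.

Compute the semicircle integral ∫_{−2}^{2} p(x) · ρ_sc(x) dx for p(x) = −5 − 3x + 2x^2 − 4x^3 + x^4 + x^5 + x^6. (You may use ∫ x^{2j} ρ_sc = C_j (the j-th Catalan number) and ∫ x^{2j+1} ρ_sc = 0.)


Write p(x) = Σ a_i x^i, split into monomials and integrate each against ρ_sc separately.
Using ∫ x^{2j} ρ_sc = C_j = (1/(j+1)) C(2j, j) (Catalan numbers) and ∫ x^{2j+1} ρ_sc = 0 (odd monomials vanish by symmetry):
  i = 0 (even): a_0 · C_{0} = -5 · 1 = -5
  i = 1 (odd): ∫ x^1 ρ_sc = 0 (vanishes)
  i = 2 (even): a_2 · C_{1} = 2 · 1 = 2
  i = 3 (odd): ∫ x^3 ρ_sc = 0 (vanishes)
  i = 4 (even): a_4 · C_{2} = 1 · 2 = 2
  i = 5 (odd): ∫ x^5 ρ_sc = 0 (vanishes)
  i = 6 (even): a_6 · C_{3} = 1 · 5 = 5

Summing the contributions: ∫_{−2}^{2} p(x) ρ_sc(x) dx = (-5) + 2 + 2 + 5 = 4.


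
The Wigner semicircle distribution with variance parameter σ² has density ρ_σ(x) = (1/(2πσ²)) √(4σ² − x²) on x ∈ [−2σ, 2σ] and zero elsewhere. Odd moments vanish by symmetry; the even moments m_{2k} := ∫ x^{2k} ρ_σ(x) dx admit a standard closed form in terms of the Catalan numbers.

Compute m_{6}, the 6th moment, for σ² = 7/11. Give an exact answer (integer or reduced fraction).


By the scaled semicircle moment identity, m_{2k} = σ^{2k} · C_k with k = 3.
C_3 = (1/(k+1)) · C(2k, k) = (1/4) · C(6, 3) = (1/4) · 20 = 5.
σ^{2k} = (σ²)^k = (7/11)^3 = 343/1331.

Therefore m_{6} = σ^{6} · C_3 = (343/1331) · 5 = 1715/1331.


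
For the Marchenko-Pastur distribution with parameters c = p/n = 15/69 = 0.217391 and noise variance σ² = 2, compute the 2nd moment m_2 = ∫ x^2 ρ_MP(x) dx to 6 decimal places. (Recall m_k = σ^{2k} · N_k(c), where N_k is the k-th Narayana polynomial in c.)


E[X²] = σ⁴ (1 + c) (second MP moment). With σ² = 2 (so σ⁴ = 4) and c = 15/69 = 0.217391: E[X²] = 4 · (1 + 0.217391) = 4 · 1.217391.

So E[X^2] = 4.869565.


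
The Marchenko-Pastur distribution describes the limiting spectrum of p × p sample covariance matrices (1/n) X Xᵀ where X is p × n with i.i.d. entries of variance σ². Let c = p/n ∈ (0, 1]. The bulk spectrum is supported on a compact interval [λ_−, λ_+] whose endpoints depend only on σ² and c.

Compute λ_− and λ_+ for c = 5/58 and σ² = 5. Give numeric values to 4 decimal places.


c = 5/58 = 0.086207; √c = 0.293610.
λ_− = σ² (1 − √c)² = 5 · (1 − 0.293610)² = 5 · (0.706390)² = 2.494933.
λ_+ = σ² (1 + √c)² = 5 · (1 + 0.293610)² = 5 · (1.293610)² = 8.367136.

Rounded to 4 decimal places: λ_− ≈ 2.4949, λ_+ ≈ 8.3671.


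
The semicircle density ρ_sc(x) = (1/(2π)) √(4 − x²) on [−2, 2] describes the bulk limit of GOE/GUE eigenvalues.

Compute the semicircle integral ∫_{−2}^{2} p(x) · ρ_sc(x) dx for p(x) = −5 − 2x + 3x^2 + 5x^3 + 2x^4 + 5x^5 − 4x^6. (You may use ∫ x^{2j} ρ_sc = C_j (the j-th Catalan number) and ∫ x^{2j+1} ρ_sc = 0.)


Write p(x) = Σ a_i x^i, split into monomials and integrate each against ρ_sc separately.
Using ∫ x^{2j} ρ_sc = C_j = (1/(j+1)) C(2j, j) (Catalan numbers) and ∫ x^{2j+1} ρ_sc = 0 (odd monomials vanish by symmetry):
  i = 0 (even): a_0 · C_{0} = -5 · 1 = -5
  i = 1 (odd): ∫ x^1 ρ_sc = 0 (vanishes)
  i = 2 (even): a_2 · C_{1} = 3 · 1 = 3
  i = 3 (odd): ∫ x^3 ρ_sc = 0 (vanishes)
  i = 4 (even): a_4 · C_{2} = 2 · 2 = 4
  i = 5 (odd): ∫ x^5 ρ_sc = 0 (vanishes)
  i = 6 (even): a_6 · C_{3} = -4 · 5 = -20

Summing the contributions: ∫_{−2}^{2} p(x) ρ_sc(x) dx = (-5) + 3 + 4 + (-20) = -18.


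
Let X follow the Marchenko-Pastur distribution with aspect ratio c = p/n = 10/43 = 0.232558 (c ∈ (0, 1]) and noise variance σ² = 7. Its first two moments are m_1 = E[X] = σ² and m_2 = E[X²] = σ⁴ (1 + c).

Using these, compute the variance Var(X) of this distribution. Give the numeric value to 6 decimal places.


m_1 = E[X] = σ² = 7, so m_1² = 49.
m_2 = E[X²] = σ⁴ (1 + c) = 49 · (1 + 0.232558) = 49 · 1.232558 = 60.395349.
(Note m_2 − m_1² simplifies to c · σ⁴ = 0.232558 · 49.)

Var(X) = m_2 − m_1² = 60.395349 − 49 = 11.395349.


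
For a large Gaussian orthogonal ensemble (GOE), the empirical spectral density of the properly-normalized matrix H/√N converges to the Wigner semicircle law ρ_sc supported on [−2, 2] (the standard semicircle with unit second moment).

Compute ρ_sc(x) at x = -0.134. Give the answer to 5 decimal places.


ρ_sc(x) = (1/(2π)) √(4 − x²). With x = -0.134:
  4 − x² = 4 − (-0.134)² = 4 − 0.017956 = 3.982044.
  √(4 − x²) = 1.995506.
  1/(2π) = 0.159155.
  ρ_sc(-0.134) = 0.159155 · 1.995506 = 0.317595.

Rounded to 5 decimal places: ρ_sc(-0.134) ≈ 0.31759.


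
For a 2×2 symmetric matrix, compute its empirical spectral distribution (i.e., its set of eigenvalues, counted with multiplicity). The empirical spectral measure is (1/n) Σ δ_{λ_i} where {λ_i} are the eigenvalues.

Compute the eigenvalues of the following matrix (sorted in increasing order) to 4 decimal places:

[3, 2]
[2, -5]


Since M is real symmetric, both eigenvalues are real; they are the roots of det(λI − M) = λ² − (tr M) λ + det M.
tr M = 3 + (-5) = -2.
det M = 3·(-5) − 2² = -15 − 4 = -19.
Characteristic polynomial: λ² + 2λ − 19 = 0.
Discriminant Δ = (tr M)² − 4·det M = 4 − (-76) = 80; √Δ = 8.944272.
λ = (tr M ± √Δ)/2 = (-2 ± 8.944272)/2, giving (tr M − √Δ)/2 = -5.4721 and (tr M + √Δ)/2 = 3.4721.

Eigenvalues sorted in increasing order: [-5.4721, 3.4721].


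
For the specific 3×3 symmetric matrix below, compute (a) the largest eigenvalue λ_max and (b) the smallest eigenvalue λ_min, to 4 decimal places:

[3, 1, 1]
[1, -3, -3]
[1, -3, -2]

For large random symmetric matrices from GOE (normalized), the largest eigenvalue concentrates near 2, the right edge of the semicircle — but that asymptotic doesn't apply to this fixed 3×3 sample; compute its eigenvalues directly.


Since M is real symmetric, all three eigenvalues are real; they are the roots of det(λI − M) = λ³ − (tr M) λ² + s λ − det M, where s is the sum of the principal 2×2 minors.
tr M = 3 + (-3) + (-2) = -2.
s = (3·(-3) − 1²) + (3·(-2) − 1²) + ((-3)·(-2) − (-3)²) = -10 + (-7) + (-3) = -20.
det M (expand along row 1) = 3·(-3) − 1·1 + 1·0 = -10.
Characteristic polynomial: λ³ + 2λ² − 20λ + 10 = 0.
Substitute λ = y + (tr M)/3 = y − 0.666667 to remove the quadratic term: y³ + p·y + q = 0 with p = s − (tr M)²/3 = -21.333333 and q = −2(tr M)³/27 + (tr M)·s/3 − det M = 23.925926.
Three real roots ⇒ use the trigonometric (Viète) form: r = 2√(−p/3) = 5.333333, φ = arccos(3q/(p·r)) = arccos(-0.630859) = 2.253457 rad.
y_k = r·cos(φ/3 − 2πk/3) for k = 0, 1, 2 gives y = 3.898149, 1.203172, -5.101321.
λ_k = y_k − 0.666667 gives λ = 3.2315, 0.5365, -5.7680 (check: the sum is -2.0000 = tr M).

Hence λ_max = 3.2315 and λ_min = -5.7680.


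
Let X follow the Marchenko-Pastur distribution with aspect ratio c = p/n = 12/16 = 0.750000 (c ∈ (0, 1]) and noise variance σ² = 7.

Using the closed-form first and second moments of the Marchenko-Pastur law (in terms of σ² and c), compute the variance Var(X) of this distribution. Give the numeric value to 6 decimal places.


Recall the MP moments m_1 = E[X] = σ² and m_2 = E[X²] = σ⁴ (1 + c).
m_1 = E[X] = σ² = 7, so m_1² = 49.
m_2 = E[X²] = σ⁴ (1 + c) = 49 · (1 + 0.750000) = 49 · 1.750000 = 85.750000.
(Note m_2 − m_1² simplifies to c · σ⁴ = 0.750000 · 49.)

Var(X) = m_2 − m_1² = 85.750000 − 49 = 36.750000.


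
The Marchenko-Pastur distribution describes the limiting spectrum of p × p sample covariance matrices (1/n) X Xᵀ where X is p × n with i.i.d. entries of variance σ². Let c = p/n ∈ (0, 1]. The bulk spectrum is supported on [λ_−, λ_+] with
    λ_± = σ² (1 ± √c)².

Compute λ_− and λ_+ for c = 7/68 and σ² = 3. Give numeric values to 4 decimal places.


c = 7/68 = 0.102941; √c = 0.320844.
λ_− = σ² (1 − √c)² = 3 · (1 − 0.320844)² = 3 · (0.679156)² = 1.383757.
λ_+ = σ² (1 + √c)² = 3 · (1 + 0.320844)² = 3 · (1.320844)² = 5.233890.

Rounded to 4 decimal places: λ_− ≈ 1.3838, λ_+ ≈ 5.2339.


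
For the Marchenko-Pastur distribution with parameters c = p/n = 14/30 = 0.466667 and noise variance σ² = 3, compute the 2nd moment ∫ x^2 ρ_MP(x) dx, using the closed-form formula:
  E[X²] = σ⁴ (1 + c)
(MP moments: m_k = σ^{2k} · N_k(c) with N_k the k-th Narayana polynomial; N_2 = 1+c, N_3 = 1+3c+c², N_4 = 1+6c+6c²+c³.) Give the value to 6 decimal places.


E[X²] = σ⁴ (1 + c) (second MP moment). With σ² = 3 (so σ⁴ = 9) and c = 14/30 = 0.466667: E[X²] = 9 · (1 + 0.466667) = 9 · 1.466667.

So E[X^2] = 13.200000.


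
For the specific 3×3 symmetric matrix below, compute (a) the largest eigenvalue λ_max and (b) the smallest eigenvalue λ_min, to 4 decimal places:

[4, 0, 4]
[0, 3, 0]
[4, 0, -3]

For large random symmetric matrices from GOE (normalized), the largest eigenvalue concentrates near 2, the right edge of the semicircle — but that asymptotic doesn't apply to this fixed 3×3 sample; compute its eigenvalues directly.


Since M is real symmetric, all three eigenvalues are real; they are the roots of det(λI − M) = λ³ − (tr M) λ² + s λ − det M, where s is the sum of the principal 2×2 minors.
tr M = 4 + 3 + (-3) = 4.
s = (4·3 − 0²) + (4·(-3) − 4²) + (3·(-3) − 0²) = 12 + (-28) + (-9) = -25.
det M (expand along row 1) = 4·(-9) − 0·0 + 4·(-12) = -84.
Characteristic polynomial: λ³ − 4λ² − 25λ + 84 = 0.
Substitute λ = y + (tr M)/3 = y + 1.333333 to remove the quadratic term: y³ + p·y + q = 0 with p = s − (tr M)²/3 = -30.333333 and q = −2(tr M)³/27 + (tr M)·s/3 − det M = 45.925926.
Three real roots ⇒ use the trigonometric (Viète) form: r = 2√(−p/3) = 6.359595, φ = arccos(3q/(p·r)) = arccos(-0.714216) = 2.366300 rad.
y_k = r·cos(φ/3 − 2πk/3) for k = 0, 1, 2 gives y = 4.481740, 1.666667, -6.148406.
λ_k = y_k + 1.333333 gives λ = 5.8151, 3.0000, -4.8151 (check: the sum is 4.0000 = tr M).

Hence λ_max = 5.8151 and λ_min = -4.8151.


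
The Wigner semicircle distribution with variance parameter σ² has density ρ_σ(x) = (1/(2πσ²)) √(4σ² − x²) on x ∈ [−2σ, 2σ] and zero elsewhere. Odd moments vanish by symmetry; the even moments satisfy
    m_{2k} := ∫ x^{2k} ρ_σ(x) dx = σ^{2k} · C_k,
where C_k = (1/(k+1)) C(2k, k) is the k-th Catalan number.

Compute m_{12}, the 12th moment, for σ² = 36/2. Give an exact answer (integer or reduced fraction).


By the scaled semicircle moment identity, m_{2k} = σ^{2k} · C_k with k = 6.
C_6 = (1/(k+1)) · C(2k, k) = (1/7) · C(12, 6) = (1/7) · 924 = 132.
σ^{2k} = (σ²)^k = (36/2)^6 = 34012224.

Therefore m_{12} = σ^{12} · C_6 = 34012224 · 132 = 4489613568.


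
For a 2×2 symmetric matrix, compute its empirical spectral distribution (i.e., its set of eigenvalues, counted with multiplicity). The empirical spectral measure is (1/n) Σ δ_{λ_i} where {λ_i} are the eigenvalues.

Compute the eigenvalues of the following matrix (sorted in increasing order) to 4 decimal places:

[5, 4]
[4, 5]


Since M is real symmetric, both eigenvalues are real; they are the roots of det(λI − M) = λ² − (tr M) λ + det M.
tr M = 5 + 5 = 10.
det M = 5·5 − 4² = 25 − 16 = 9.
Characteristic polynomial: λ² − 10λ + 9 = 0.
Discriminant Δ = (tr M)² − 4·det M = 100 − 36 = 64; √Δ = 8.000000.
λ = (tr M ± √Δ)/2 = (10 ± 8.000000)/2, giving (tr M − √Δ)/2 = 1.0000 and (tr M + √Δ)/2 = 9.0000.

Eigenvalues sorted in increasing order: [1.0000, 9.0000].


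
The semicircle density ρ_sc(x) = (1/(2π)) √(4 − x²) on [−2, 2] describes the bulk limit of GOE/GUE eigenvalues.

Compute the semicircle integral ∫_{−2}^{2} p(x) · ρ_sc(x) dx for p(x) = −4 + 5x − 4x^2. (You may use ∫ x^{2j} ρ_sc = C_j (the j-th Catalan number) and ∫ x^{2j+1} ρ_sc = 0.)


Write p(x) = Σ a_i x^i, split into monomials and integrate each against ρ_sc separately.
Using ∫ x^{2j} ρ_sc = C_j = (1/(j+1)) C(2j, j) (Catalan numbers) and ∫ x^{2j+1} ρ_sc = 0 (odd monomials vanish by symmetry):
  i = 0 (even): a_0 · C_{0} = -4 · 1 = -4
  i = 1 (odd): ∫ x^1 ρ_sc = 0 (vanishes)
  i = 2 (even): a_2 · C_{1} = -4 · 1 = -4

Summing the contributions: ∫_{−2}^{2} p(x) ρ_sc(x) dx = (-4) + (-4) = -8.


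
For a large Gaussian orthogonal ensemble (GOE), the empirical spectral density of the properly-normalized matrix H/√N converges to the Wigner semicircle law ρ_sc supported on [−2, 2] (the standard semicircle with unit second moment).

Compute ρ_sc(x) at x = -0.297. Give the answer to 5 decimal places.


ρ_sc(x) = (1/(2π)) √(4 − x²). With x = -0.297:
  4 − x² = 4 − (-0.297)² = 4 − 0.088209 = 3.911791.
  √(4 − x²) = 1.977825.
  1/(2π) = 0.159155.
  ρ_sc(-0.297) = 0.159155 · 1.977825 = 0.314781.

Rounded to 5 decimal places: ρ_sc(-0.297) ≈ 0.31478.


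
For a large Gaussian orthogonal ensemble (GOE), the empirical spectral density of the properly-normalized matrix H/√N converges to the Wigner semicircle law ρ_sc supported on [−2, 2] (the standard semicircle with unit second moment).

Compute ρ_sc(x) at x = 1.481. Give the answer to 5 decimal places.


ρ_sc(x) = (1/(2π)) √(4 − x²). With x = 1.481:
  4 − x² = 4 − (1.481)² = 4 − 2.193361 = 1.806639.
  √(4 − x²) = 1.344113.
  1/(2π) = 0.159155.
  ρ_sc(1.481) = 0.159155 · 1.344113 = 0.213922.

Rounded to 5 decimal places: ρ_sc(1.481) ≈ 0.21392.


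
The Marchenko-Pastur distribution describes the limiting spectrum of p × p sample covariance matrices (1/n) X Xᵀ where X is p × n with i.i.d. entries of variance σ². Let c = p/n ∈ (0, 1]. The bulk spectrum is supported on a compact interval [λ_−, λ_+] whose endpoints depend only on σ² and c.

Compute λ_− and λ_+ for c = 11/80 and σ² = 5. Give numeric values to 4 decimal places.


c = 11/80 = 0.137500; √c = 0.370810.
λ_− = σ² (1 − √c)² = 5 · (1 − 0.370810)² = 5 · (0.629190)² = 1.979401.
λ_+ = σ² (1 + √c)² = 5 · (1 + 0.370810)² = 5 · (1.370810)² = 9.395599.

Rounded to 4 decimal places: λ_− ≈ 1.9794, λ_+ ≈ 9.3956.


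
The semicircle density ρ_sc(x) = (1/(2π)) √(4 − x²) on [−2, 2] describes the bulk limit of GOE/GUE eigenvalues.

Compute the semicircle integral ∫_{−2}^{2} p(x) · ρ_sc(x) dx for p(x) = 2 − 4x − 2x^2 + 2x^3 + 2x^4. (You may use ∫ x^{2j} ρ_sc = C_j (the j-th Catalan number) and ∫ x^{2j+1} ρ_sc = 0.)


Write p(x) = Σ a_i x^i, split into monomials and integrate each against ρ_sc separately.
Using ∫ x^{2j} ρ_sc = C_j = (1/(j+1)) C(2j, j) (Catalan numbers) and ∫ x^{2j+1} ρ_sc = 0 (odd monomials vanish by symmetry):
  i = 0 (even): a_0 · C_{0} = 2 · 1 = 2
  i = 1 (odd): ∫ x^1 ρ_sc = 0 (vanishes)
  i = 2 (even): a_2 · C_{1} = -2 · 1 = -2
  i = 3 (odd): ∫ x^3 ρ_sc = 0 (vanishes)
  i = 4 (even): a_4 · C_{2} = 2 · 2 = 4

Summing the contributions: ∫_{−2}^{2} p(x) ρ_sc(x) dx = 2 + (-2) + 4 = 4.


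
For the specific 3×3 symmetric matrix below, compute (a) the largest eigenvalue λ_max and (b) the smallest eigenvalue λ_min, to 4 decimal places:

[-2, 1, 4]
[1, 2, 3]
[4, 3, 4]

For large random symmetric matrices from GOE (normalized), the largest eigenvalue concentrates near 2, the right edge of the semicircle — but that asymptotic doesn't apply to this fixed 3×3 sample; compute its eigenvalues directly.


Since M is real symmetric, all three eigenvalues are real; they are the roots of det(λI − M) = λ³ − (tr M) λ² + s λ − det M, where s is the sum of the principal 2×2 minors.
tr M = -2 + 2 + 4 = 4.
s = ((-2)·2 − 1²) + ((-2)·4 − 4²) + (2·4 − 3²) = -5 + (-24) + (-1) = -30.
det M (expand along row 1) = (-2)·(-1) − 1·(-8) + 4·(-5) = -10.
Characteristic polynomial: λ³ − 4λ² − 30λ + 10 = 0.
Substitute λ = y + (tr M)/3 = y + 1.333333 to remove the quadratic term: y³ + p·y + q = 0 with p = s − (tr M)²/3 = -35.333333 and q = −2(tr M)³/27 + (tr M)·s/3 − det M = -34.740741.
Three real roots ⇒ use the trigonometric (Viète) form: r = 2√(−p/3) = 6.863753, φ = arccos(3q/(p·r)) = arccos(0.429748) = 1.126582 rad.
y_k = r·cos(φ/3 − 2πk/3) for k = 0, 1, 2 gives y = 6.385448, -1.012615, -5.372833.
λ_k = y_k + 1.333333 gives λ = 7.7188, 0.3207, -4.0395 (check: the sum is 4.0000 = tr M).

Hence λ_max = 7.7188 and λ_min = -4.0395.


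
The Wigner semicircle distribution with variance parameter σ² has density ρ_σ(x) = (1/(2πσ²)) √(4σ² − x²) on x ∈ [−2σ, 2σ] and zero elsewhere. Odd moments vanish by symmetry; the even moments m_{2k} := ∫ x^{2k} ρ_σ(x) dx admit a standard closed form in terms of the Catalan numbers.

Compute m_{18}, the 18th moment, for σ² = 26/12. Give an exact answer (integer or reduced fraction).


By the scaled semicircle moment identity, m_{2k} = σ^{2k} · C_k with k = 9.
C_9 = (1/(k+1)) · C(2k, k) = (1/10) · C(18, 9) = (1/10) · 48620 = 4862.
σ^{2k} = (σ²)^k = (26/12)^9 = 10604499373/10077696.

Therefore m_{18} = σ^{18} · C_9 = (10604499373/10077696) · 4862 = 25779537975763/5038848.


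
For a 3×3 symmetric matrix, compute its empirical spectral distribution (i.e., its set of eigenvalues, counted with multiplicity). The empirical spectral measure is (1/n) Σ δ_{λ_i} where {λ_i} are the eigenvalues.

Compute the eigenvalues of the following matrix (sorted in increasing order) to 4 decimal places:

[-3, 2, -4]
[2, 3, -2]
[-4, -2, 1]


Since M is real symmetric, all three eigenvalues are real; they are the roots of det(λI − M) = λ³ − (tr M) λ² + s λ − det M, where s is the sum of the principal 2×2 minors.
tr M = -3 + 3 + 1 = 1.
s = ((-3)·3 − 2²) + ((-3)·1 − (-4)²) + (3·1 − (-2)²) = -13 + (-19) + (-1) = -33.
det M (expand along row 1) = (-3)·(-1) − 2·(-6) + (-4)·8 = -17.
Characteristic polynomial: λ³ − λ² − 33λ + 17 = 0.
Substitute λ = y + (tr M)/3 = y + 0.333333 to remove the quadratic term: y³ + p·y + q = 0 with p = s − (tr M)²/3 = -33.333333 and q = −2(tr M)³/27 + (tr M)·s/3 − det M = 5.925926.
Three real roots ⇒ use the trigonometric (Viète) form: r = 2√(−p/3) = 6.666667, φ = arccos(3q/(p·r)) = arccos(-0.080000) = 1.650882 rad.
y_k = r·cos(φ/3 − 2πk/3) for k = 0, 1, 2 gives y = 5.682472, 0.177947, -5.860419.
λ_k = y_k + 0.333333 gives λ = 6.0158, 0.5113, -5.5271 (check: the sum is 1.0000 = tr M).

Eigenvalues sorted in increasing order: [-5.5271, 0.5113, 6.0158].


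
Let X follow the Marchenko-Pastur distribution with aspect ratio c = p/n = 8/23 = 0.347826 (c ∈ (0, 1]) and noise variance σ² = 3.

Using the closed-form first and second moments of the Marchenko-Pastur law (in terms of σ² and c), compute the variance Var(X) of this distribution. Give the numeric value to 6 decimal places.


Recall the MP moments m_1 = E[X] = σ² and m_2 = E[X²] = σ⁴ (1 + c).
m_1 = E[X] = σ² = 3, so m_1² = 9.
m_2 = E[X²] = σ⁴ (1 + c) = 9 · (1 + 0.347826) = 9 · 1.347826 = 12.130435.
(Note m_2 − m_1² simplifies to c · σ⁴ = 0.347826 · 9.)

Var(X) = m_2 − m_1² = 12.130435 − 9 = 3.130435.


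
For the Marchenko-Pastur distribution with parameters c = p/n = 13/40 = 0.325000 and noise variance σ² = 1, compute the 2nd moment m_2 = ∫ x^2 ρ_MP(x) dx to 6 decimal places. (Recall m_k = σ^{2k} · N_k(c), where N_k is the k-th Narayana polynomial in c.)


E[X²] = σ⁴ (1 + c) (second MP moment). With σ² = 1 (so σ⁴ = 1) and c = 13/40 = 0.325000: E[X²] = 1 · (1 + 0.325000) = 1 · 1.325000.

So E[X^2] = 1.325000.


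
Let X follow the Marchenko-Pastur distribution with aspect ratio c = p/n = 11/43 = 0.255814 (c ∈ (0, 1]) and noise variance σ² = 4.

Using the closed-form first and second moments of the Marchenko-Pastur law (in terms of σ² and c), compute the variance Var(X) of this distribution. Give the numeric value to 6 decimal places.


Recall the MP moments m_1 = E[X] = σ² and m_2 = E[X²] = σ⁴ (1 + c).
m_1 = E[X] = σ² = 4, so m_1² = 16.
m_2 = E[X²] = σ⁴ (1 + c) = 16 · (1 + 0.255814) = 16 · 1.255814 = 20.093023.
(Note m_2 − m_1² simplifies to c · σ⁴ = 0.255814 · 16.)

Var(X) = m_2 − m_1² = 20.093023 − 16 = 4.093023.


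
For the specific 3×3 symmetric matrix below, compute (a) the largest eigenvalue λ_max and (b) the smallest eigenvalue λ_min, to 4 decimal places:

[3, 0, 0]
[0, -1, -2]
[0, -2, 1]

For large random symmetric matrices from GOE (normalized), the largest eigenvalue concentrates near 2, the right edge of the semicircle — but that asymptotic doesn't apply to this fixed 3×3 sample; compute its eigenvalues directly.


Since M is real symmetric, all three eigenvalues are real; they are the roots of det(λI − M) = λ³ − (tr M) λ² + s λ − det M, where s is the sum of the principal 2×2 minors.
tr M = 3 + (-1) + 1 = 3.
s = (3·(-1) − 0²) + (3·1 − 0²) + ((-1)·1 − (-2)²) = -3 + 3 + (-5) = -5.
det M (expand along row 1) = 3·(-5) − 0·0 + 0·0 = -15.
Characteristic polynomial: λ³ − 3λ² − 5λ + 15 = 0.
Substitute λ = y + (tr M)/3 = y + 1.000000 to remove the quadratic term: y³ + p·y + q = 0 with p = s − (tr M)²/3 = -8.000000 and q = −2(tr M)³/27 + (tr M)·s/3 − det M = 8.000000.
Three real roots ⇒ use the trigonometric (Viète) form: r = 2√(−p/3) = 3.265986, φ = arccos(3q/(p·r)) = arccos(-0.918559) = 2.735215 rad.
y_k = r·cos(φ/3 − 2πk/3) for k = 0, 1, 2 gives y = 2.000000, 1.236068, -3.236068.
λ_k = y_k + 1.000000 gives λ = 3.0000, 2.2361, -2.2361 (check: the sum is 3.0000 = tr M).

Hence λ_max = 3.0000 and λ_min = -2.2361.


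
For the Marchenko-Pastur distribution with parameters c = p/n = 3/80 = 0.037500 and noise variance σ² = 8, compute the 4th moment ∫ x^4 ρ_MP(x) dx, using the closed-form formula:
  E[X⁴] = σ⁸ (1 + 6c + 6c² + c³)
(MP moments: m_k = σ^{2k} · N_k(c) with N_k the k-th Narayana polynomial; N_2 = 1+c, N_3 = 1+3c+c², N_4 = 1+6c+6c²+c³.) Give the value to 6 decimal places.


E[X⁴] = σ⁸ (1 + 6c + 6c² + c³) (fourth MP moment). With σ² = 8 (so σ⁸ = 4096) and c = 3/80 = 0.037500: E[X⁴] = 4096 · (1 + 6·0.037500 + 6·(0.037500)² + (0.037500)³) = 4096 · 1.233490.

So E[X^4] = 5052.376000.


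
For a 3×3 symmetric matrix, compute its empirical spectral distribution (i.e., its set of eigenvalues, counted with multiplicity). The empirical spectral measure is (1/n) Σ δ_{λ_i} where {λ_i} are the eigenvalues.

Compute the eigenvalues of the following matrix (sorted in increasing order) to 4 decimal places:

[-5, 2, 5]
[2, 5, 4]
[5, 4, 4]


Since M is real symmetric, all three eigenvalues are real; they are the roots of det(λI − M) = λ³ − (tr M) λ² + s λ − det M, where s is the sum of the principal 2×2 minors.
tr M = -5 + 5 + 4 = 4.
s = ((-5)·5 − 2²) + ((-5)·4 − 5²) + (5·4 − 4²) = -29 + (-45) + 4 = -70.
det M (expand along row 1) = (-5)·4 − 2·(-12) + 5·(-17) = -81.
Characteristic polynomial: λ³ − 4λ² − 70λ + 81 = 0.
Substitute λ = y + (tr M)/3 = y + 1.333333 to remove the quadratic term: y³ + p·y + q = 0 with p = s − (tr M)²/3 = -75.333333 and q = −2(tr M)³/27 + (tr M)·s/3 − det M = -17.074074.
Three real roots ⇒ use the trigonometric (Viète) form: r = 2√(−p/3) = 10.022198, φ = arccos(3q/(p·r)) = arccos(0.067844) = 1.502901 rad.
y_k = r·cos(φ/3 − 2πk/3) for k = 0, 1, 2 gives y = 8.790656, -0.226802, -8.563854.
λ_k = y_k + 1.333333 gives λ = 10.1240, 1.1065, -7.2305 (check: the sum is 4.0000 = tr M).

Eigenvalues sorted in increasing order: [-7.2305, 1.1065, 10.1240].


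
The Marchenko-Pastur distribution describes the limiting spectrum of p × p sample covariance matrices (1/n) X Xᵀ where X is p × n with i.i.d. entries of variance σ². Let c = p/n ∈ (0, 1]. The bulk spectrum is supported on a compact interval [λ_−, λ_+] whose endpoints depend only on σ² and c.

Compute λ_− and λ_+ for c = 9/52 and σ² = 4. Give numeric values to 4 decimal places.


c = 9/52 = 0.173077; √c = 0.416025.
λ_− = σ² (1 − √c)² = 4 · (1 − 0.416025)² = 4 · (0.583975)² = 1.364107.
λ_+ = σ² (1 + √c)² = 4 · (1 + 0.416025)² = 4 · (1.416025)² = 8.020509.

Rounded to 4 decimal places: λ_− ≈ 1.3641, λ_+ ≈ 8.0205.


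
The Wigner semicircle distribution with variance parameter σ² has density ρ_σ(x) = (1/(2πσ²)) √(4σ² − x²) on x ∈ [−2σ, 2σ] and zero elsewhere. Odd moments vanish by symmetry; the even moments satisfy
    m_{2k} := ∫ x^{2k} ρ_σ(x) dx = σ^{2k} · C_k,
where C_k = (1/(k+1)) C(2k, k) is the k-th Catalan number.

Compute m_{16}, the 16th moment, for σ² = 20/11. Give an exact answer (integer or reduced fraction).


By the scaled semicircle moment identity, m_{2k} = σ^{2k} · C_k with k = 8.
C_8 = (1/(k+1)) · C(2k, k) = (1/9) · C(16, 8) = (1/9) · 12870 = 1430.
σ^{2k} = (σ²)^k = (20/11)^8 = 25600000000/214358881.

Therefore m_{16} = σ^{16} · C_8 = (25600000000/214358881) · 1430 = 3328000000000/19487171.


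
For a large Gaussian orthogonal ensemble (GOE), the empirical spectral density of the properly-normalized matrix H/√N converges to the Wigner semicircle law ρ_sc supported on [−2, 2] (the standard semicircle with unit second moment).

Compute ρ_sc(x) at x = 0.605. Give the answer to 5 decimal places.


ρ_sc(x) = (1/(2π)) √(4 − x²). With x = 0.605:
  4 − x² = 4 − (0.605)² = 4 − 0.366025 = 3.633975.
  √(4 − x²) = 1.906299.
  1/(2π) = 0.159155.
  ρ_sc(0.605) = 0.159155 · 1.906299 = 0.303397.

Rounded to 5 decimal places: ρ_sc(0.605) ≈ 0.30340.


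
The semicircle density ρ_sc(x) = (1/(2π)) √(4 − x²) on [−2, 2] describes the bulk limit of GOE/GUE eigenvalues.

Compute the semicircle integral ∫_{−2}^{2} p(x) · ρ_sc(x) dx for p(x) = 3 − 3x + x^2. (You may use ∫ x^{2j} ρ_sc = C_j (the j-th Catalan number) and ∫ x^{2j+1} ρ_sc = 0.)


Write p(x) = Σ a_i x^i, split into monomials and integrate each against ρ_sc separately.
Using ∫ x^{2j} ρ_sc = C_j = (1/(j+1)) C(2j, j) (Catalan numbers) and ∫ x^{2j+1} ρ_sc = 0 (odd monomials vanish by symmetry):
  i = 0 (even): a_0 · C_{0} = 3 · 1 = 3
  i = 1 (odd): ∫ x^1 ρ_sc = 0 (vanishes)
  i = 2 (even): a_2 · C_{1} = 1 · 1 = 1

Summing the contributions: ∫_{−2}^{2} p(x) ρ_sc(x) dx = 3 + 1 = 4.


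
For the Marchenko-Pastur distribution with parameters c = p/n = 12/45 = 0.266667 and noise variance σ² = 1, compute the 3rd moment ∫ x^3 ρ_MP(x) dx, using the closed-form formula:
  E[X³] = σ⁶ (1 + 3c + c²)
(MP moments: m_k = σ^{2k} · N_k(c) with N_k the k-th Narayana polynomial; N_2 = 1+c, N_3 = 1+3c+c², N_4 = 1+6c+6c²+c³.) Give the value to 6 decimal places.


E[X³] = σ⁶ (1 + 3c + c²) (third MP moment). With σ² = 1 (so σ⁶ = 1) and c = 12/45 = 0.266667: E[X³] = 1 · (1 + 3·0.266667 + (0.266667)²) = 1 · 1.871111.

So E[X^3] = 1.871111.


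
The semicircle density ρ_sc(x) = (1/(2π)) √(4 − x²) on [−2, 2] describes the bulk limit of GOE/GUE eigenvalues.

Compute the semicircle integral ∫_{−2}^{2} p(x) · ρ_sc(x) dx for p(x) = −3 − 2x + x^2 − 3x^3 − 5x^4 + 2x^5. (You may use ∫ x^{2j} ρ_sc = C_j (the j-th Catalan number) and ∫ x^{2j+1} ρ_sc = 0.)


Write p(x) = Σ a_i x^i, split into monomials and integrate each against ρ_sc separately.
Using ∫ x^{2j} ρ_sc = C_j = (1/(j+1)) C(2j, j) (Catalan numbers) and ∫ x^{2j+1} ρ_sc = 0 (odd monomials vanish by symmetry):
  i = 0 (even): a_0 · C_{0} = -3 · 1 = -3
  i = 1 (odd): ∫ x^1 ρ_sc = 0 (vanishes)
  i = 2 (even): a_2 · C_{1} = 1 · 1 = 1
  i = 3 (odd): ∫ x^3 ρ_sc = 0 (vanishes)
  i = 4 (even): a_4 · C_{2} = -5 · 2 = -10
  i = 5 (odd): ∫ x^5 ρ_sc = 0 (vanishes)

Summing the contributions: ∫_{−2}^{2} p(x) ρ_sc(x) dx = (-3) + 1 + (-10) = -12.


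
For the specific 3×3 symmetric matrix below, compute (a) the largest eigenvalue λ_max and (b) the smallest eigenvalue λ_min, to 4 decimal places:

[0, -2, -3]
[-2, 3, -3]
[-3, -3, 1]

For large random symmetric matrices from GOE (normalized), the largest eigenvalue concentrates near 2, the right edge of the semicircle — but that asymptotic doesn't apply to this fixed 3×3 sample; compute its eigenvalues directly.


Since M is real symmetric, all three eigenvalues are real; they are the roots of det(λI − M) = λ³ − (tr M) λ² + s λ − det M, where s is the sum of the principal 2×2 minors.
tr M = 0 + 3 + 1 = 4.
s = (0·3 − (-2)²) + (0·1 − (-3)²) + (3·1 − (-3)²) = -4 + (-9) + (-6) = -19.
det M (expand along row 1) = 0·(-6) − (-2)·(-11) + (-3)·15 = -67.
Characteristic polynomial: λ³ − 4λ² − 19λ + 67 = 0.
Substitute λ = y + (tr M)/3 = y + 1.333333 to remove the quadratic term: y³ + p·y + q = 0 with p = s − (tr M)²/3 = -24.333333 and q = −2(tr M)³/27 + (tr M)·s/3 − det M = 36.925926.
Three real roots ⇒ use the trigonometric (Viète) form: r = 2√(−p/3) = 5.696002, φ = arccos(3q/(p·r)) = arccos(-0.799247) = 2.496837 rad.
y_k = r·cos(φ/3 − 2πk/3) for k = 0, 1, 2 gives y = 3.834505, 1.730454, -5.564959.
λ_k = y_k + 1.333333 gives λ = 5.1678, 3.0638, -4.2316 (check: the sum is 4.0000 = tr M).

Hence λ_max = 5.1678 and λ_min = -4.2316.


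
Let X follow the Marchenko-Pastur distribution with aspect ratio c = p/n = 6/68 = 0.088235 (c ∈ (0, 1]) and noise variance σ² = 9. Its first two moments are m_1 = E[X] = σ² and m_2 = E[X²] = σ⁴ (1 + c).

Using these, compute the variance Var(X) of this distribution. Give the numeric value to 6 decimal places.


m_1 = E[X] = σ² = 9, so m_1² = 81.
m_2 = E[X²] = σ⁴ (1 + c) = 81 · (1 + 0.088235) = 81 · 1.088235 = 88.147059.
(Note m_2 − m_1² simplifies to c · σ⁴ = 0.088235 · 81.)

Var(X) = m_2 − m_1² = 88.147059 − 81 = 7.147059.


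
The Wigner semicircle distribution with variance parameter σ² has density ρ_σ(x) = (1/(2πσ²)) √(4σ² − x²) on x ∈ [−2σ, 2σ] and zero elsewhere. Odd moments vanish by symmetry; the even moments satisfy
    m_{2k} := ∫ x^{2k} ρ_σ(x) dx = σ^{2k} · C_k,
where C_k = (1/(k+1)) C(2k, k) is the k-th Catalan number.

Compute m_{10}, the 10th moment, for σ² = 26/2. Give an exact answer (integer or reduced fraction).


By the scaled semicircle moment identity, m_{2k} = σ^{2k} · C_k with k = 5.
C_5 = (1/(k+1)) · C(2k, k) = (1/6) · C(10, 5) = (1/6) · 252 = 42.
σ^{2k} = (σ²)^k = (26/2)^5 = 371293.

Therefore m_{10} = σ^{10} · C_5 = 371293 · 42 = 15594306.


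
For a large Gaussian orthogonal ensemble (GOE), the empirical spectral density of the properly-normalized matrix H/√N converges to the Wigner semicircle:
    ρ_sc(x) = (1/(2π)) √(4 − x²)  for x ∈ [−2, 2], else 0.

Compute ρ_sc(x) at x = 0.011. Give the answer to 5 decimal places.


ρ_sc(x) = (1/(2π)) √(4 − x²). With x = 0.011:
  4 − x² = 4 − (0.011)² = 4 − 0.000121 = 3.999879.
  √(4 − x²) = 1.999970.
  1/(2π) = 0.159155.
  ρ_sc(0.011) = 0.159155 · 1.999970 = 0.318305.

Rounded to 5 decimal places: ρ_sc(0.011) ≈ 0.31831.


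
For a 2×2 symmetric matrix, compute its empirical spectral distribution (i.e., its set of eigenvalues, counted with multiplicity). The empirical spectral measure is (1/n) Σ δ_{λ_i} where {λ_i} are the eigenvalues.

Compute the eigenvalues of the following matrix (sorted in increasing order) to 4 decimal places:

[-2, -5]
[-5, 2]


Since M is real symmetric, both eigenvalues are real; they are the roots of det(λI − M) = λ² − (tr M) λ + det M.
tr M = -2 + 2 = 0.
det M = (-2)·2 − (-5)² = -4 − 25 = -29.
Characteristic polynomial: λ² − 29 = 0.
Discriminant Δ = (tr M)² − 4·det M = 0 − (-116) = 116; √Δ = 10.770330.
λ = (tr M ± √Δ)/2 = (0 ± 10.770330)/2, giving (tr M − √Δ)/2 = -5.3852 and (tr M + √Δ)/2 = 5.3852.

Eigenvalues sorted in increasing order: [-5.3852, 5.3852].
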